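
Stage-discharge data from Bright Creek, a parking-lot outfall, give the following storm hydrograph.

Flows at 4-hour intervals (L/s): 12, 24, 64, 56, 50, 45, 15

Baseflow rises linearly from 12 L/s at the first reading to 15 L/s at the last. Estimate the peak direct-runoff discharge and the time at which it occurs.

Q_p = 51.00 L/s at t = 8 h

Subtracting baseflow gives direct-runoff ordinates: 0.00, 11.50, 51.00, 42.50, 36.00, 30.50, 0.00 L/s.
The maximum is 51.00 L/s, occurring at the reading for t = 8 h.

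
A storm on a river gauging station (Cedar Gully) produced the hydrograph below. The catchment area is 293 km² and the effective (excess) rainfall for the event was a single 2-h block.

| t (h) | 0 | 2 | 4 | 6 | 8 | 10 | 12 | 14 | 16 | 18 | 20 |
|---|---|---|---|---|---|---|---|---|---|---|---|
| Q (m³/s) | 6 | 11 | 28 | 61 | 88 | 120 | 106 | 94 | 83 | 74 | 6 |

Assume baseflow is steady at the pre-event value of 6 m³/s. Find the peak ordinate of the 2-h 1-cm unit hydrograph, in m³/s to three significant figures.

Direct runoff: 0.0, 5.0, 22.0, 55.0, 82.0, 114.0, 100.0, 88.0, 77.0, 68.0, 0.0 m³/s; ΣQ_DR = 611.0 m³/s, peak = 114.0 m³/s.
Runoff depth d = ΣQ_DR·Δt / A = 611.0 × 7200 / (293 km²) = 15.01 mm.
The 1-cm UH is the DRH scaled by (10 mm)/d, so U_p = 114.0 × 10/15.01 = 75.9 m³/s.

U_p ≈ 75.9 m³/s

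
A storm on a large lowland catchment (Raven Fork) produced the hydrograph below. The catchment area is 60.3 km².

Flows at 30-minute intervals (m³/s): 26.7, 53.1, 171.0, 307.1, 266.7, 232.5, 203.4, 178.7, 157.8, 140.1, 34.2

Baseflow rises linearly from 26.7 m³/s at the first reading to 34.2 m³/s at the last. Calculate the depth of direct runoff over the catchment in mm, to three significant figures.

Direct runoff: 0.00, 25.65, 142.80, 278.15, 237.00, 202.05, 172.20, 146.75, 125.10, 106.65, 0.00 m³/s; ΣQ_DR = 1436 m³/s.
V = ΣQ_DR · Δt = 1436 × 1800 s = 2.585 × 10^6 m³.
Over A = 60.3 km², depth = V / A = 42.9 mm.

d ≈ 42.9 mm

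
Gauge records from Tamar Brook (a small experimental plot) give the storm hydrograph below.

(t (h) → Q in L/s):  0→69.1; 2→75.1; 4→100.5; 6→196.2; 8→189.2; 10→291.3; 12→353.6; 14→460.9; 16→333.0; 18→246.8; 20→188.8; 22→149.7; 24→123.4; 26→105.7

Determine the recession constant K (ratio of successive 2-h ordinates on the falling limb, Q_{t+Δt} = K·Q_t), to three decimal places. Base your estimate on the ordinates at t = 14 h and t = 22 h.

K ≈ 0.755

Using the recession-limb readings at t = 14 h and t = 22 h: Q falls from 460.9 to 149.7 L/s over 4 intervals.
K = (Q₂/Q₁)^(1/4) = (149.7/460.9)^(1/4) = 0.755.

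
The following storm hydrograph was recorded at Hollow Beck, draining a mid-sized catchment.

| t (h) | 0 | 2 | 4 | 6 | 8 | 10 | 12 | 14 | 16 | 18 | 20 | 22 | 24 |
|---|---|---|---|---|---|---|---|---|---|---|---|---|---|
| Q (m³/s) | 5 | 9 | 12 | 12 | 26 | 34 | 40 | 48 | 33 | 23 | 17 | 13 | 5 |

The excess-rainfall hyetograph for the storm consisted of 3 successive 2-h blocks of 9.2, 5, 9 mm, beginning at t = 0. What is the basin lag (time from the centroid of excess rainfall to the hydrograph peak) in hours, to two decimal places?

t_L ≈ 11.02 h

Centroid of excess rainfall: t_c = Σ P_i·t̄_i / ΣP_i = 2.9828 h (block centres at 1, 3, 5 h).
Hydrograph peak occurs at t = 14 h, so basin lag t_L = 14 − 2.9828 = 11.02 h.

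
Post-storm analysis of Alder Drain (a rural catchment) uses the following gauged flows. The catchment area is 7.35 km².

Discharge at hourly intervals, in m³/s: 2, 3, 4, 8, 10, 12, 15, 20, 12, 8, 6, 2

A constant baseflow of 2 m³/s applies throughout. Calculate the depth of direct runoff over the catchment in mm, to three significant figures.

d ≈ 38.2 mm

Direct runoff: 0.0, 1.0, 2.0, 6.0, 8.0, 10.0, 13.0, 18.0, 10.0, 6.0, 4.0, 0.0 m³/s; ΣQ_DR = 78.00 m³/s.
V = ΣQ_DR · Δt = 78.00 × 3600 s = 2.808 × 10^5 m³.
Over A = 7.35 km², depth = V / A = 38.2 mm.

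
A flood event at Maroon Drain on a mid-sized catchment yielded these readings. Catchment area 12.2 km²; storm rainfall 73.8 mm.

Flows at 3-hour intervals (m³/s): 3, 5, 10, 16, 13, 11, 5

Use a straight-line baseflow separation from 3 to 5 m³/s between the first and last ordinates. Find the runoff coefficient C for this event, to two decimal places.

C ≈ 0.42

ΣQ_DR = 35.00 m³/s; V = ΣQ_DR·Δt = 3.780 × 10^5 m³.
Runoff depth d = V / A = 30.98 mm.
C = d / P = 30.98 / 73.8 = 0.42.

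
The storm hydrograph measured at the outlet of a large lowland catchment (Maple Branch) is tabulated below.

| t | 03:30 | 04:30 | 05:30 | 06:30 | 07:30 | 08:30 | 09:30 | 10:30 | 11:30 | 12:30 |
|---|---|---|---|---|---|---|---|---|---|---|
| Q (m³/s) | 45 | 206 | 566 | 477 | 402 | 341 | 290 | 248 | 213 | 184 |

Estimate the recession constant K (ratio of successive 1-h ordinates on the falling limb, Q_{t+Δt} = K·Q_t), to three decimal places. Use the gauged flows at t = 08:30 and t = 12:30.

K ≈ 0.857

Using the recession-limb readings at t = 08:30 and t = 12:30: Q falls from 341 to 184 m³/s over 4 intervals.
K = (Q₂/Q₁)^(1/4) = (184/341)^(1/4) = 0.857.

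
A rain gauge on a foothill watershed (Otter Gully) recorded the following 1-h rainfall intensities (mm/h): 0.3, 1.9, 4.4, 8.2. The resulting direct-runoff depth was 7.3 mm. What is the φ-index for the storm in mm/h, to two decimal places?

φ ≈ 2.65 mm/h

Only the 2 blocks with intensity above φ contribute runoff: 4.4, 8.2 mm/h.
Σ(I−φ)·Δt = d  ⇒  (4.4+8.2 − 2φ)·1 = 7.3
φ = (12.60 − 7.3/1) / 2 = 2.65 mm/h.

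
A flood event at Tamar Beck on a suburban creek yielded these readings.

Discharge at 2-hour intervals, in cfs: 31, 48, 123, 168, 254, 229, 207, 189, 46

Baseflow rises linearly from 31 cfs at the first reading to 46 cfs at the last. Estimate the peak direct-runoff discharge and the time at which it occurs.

Subtracting baseflow gives direct-runoff ordinates: 0.00, 15.12, 88.25, 131.38, 215.50, 188.62, 164.75, 144.88, 0.00 cfs.
The maximum is 215.50 cfs, occurring at the reading for t = 8 h.

Q_p = 215.50 cfs at t = 8 h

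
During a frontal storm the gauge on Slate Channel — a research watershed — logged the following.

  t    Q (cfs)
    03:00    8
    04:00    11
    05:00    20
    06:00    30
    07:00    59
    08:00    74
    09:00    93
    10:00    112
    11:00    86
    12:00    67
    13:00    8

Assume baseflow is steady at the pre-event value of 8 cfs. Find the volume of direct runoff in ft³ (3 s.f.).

Direct-runoff ordinates (Q − Q_b): 0.0, 3.0, 12.0, 22.0, 51.0, 66.0, 85.0, 104.0, 78.0, 59.0, 0.0 cfs.
ΣQ_DR = 480.0 cfs.
With Δt = 1 h = 3600 s, V = ΣQ_DR · Δt = 480.0 × 3600 = 1.73 × 10^6 ft³.

V ≈ 1.73 × 10^6 ft³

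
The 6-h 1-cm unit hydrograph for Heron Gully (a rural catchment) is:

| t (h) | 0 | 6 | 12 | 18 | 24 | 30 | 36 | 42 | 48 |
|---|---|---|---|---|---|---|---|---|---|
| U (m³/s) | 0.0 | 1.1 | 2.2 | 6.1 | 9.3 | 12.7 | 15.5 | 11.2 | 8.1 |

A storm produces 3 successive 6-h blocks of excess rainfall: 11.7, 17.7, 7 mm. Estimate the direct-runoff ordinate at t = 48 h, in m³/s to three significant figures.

By discrete convolution, Q_j = Σ (P_i / 10 mm) · U_{j−i}.
At t = 48 h (j=8): Q = (11.7/10)·8.1 + (17.7/10)·11.2 + (7/10)·15.5 = 40.2 m³/s.

Q ≈ 40.2 m³/s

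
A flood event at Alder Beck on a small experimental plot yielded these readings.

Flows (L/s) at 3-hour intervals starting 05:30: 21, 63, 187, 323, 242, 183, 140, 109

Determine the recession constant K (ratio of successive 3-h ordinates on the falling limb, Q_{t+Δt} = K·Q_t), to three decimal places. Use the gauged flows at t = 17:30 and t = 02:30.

K ≈ 0.767

Using the recession-limb readings at t = 17:30 and t = 02:30: Q falls from 242 to 109 L/s over 3 intervals.
K = (Q₂/Q₁)^(1/3) = (109/242)^(1/3) = 0.767.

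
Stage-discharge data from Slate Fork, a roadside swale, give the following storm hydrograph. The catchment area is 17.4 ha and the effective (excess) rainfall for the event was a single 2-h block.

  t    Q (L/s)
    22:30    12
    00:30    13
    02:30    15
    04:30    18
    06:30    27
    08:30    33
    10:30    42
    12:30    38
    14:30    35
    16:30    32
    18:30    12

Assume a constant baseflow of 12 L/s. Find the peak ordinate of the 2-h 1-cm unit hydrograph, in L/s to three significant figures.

Direct runoff: 0.0, 1.0, 3.0, 6.0, 15.0, 21.0, 30.0, 26.0, 23.0, 20.0, 0.0 L/s; ΣQ_DR = 145.0 L/s, peak = 30.0 L/s.
Runoff depth d = ΣQ_DR·Δt / A = 145.0 × 7200 / (17.4 ha) = 6.000 mm.
The 1-cm UH is the DRH scaled by (10 mm)/d, so U_p = 30.0 × 10/6.000 = 50.0 L/s.

U_p ≈ 50.0 L/s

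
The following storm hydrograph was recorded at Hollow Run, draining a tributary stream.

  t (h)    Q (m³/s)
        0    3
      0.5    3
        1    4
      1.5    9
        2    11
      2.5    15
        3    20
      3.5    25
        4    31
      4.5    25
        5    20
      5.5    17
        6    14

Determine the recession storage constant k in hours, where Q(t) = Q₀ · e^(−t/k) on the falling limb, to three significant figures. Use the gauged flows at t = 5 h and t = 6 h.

k ≈ 2.80 h

On the falling limb, Q drops from 20 to 14 m³/s between t = 5 h and t = 6 h (Δt = 1 h).
k = −Δt / ln(Q₂/Q₁) = −1 / ln(14/20) = 2.80 h.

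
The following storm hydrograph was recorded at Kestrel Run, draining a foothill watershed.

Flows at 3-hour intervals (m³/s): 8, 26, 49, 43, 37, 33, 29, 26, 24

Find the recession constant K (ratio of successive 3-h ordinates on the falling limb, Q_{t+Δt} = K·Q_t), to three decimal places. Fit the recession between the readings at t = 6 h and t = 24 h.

K ≈ 0.888

Using the recession-limb readings at t = 6 h and t = 24 h: Q falls from 49 to 24 m³/s over 6 intervals.
K = (Q₂/Q₁)^(1/6) = (24/49)^(1/6) = 0.888.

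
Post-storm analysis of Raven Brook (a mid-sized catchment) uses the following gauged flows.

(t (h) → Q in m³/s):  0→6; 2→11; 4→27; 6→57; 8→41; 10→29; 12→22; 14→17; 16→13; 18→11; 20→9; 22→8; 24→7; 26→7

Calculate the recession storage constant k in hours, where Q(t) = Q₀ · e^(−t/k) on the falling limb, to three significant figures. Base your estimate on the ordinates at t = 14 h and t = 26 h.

On the falling limb, Q drops from 17 to 7 m³/s between t = 14 h and t = 26 h (Δt = 12 h).
k = −Δt / ln(Q₂/Q₁) = −12 / ln(7/17) = 13.5 h.

k ≈ 13.5 h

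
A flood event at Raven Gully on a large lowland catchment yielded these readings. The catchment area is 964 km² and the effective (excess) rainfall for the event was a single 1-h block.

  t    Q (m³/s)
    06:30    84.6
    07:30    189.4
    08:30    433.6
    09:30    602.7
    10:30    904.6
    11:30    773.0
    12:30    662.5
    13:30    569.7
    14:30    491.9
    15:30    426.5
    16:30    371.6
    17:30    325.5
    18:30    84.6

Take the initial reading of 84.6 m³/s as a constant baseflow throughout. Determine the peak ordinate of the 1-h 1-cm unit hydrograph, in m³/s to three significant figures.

Direct runoff: 0.0, 104.8, 349.0, 518.1, 820.0, 688.4, 577.9, 485.1, 407.3, 341.9, 287.0, 240.9, 0.0 m³/s; ΣQ_DR = 4820 m³/s, peak = 820.0 m³/s.
Runoff depth d = ΣQ_DR·Δt / A = 4820 × 3600 / (964 km²) = 18.00 mm.
The 1-cm UH is the DRH scaled by (10 mm)/d, so U_p = 820.0 × 10/18.00 = 456 m³/s.

U_p ≈ 456 m³/s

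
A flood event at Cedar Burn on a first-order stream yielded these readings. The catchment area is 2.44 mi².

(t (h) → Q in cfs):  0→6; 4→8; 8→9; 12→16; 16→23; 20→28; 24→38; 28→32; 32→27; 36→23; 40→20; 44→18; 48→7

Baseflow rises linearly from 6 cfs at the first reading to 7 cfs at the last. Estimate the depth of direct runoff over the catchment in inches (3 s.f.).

d ≈ 0.433 in

Direct runoff: 0.00, 1.92, 2.83, 9.75, 16.67, 21.58, 31.50, 25.42, 20.33, 16.25, 13.17, 11.08, 0.00 cfs; ΣQ_DR = 170.5 cfs.
V = ΣQ_DR · Δt = 170.5 × 14400 s = 2.455 × 10^6 ft³.
Over A = 2.44 mi², depth = V / A = 0.433 in.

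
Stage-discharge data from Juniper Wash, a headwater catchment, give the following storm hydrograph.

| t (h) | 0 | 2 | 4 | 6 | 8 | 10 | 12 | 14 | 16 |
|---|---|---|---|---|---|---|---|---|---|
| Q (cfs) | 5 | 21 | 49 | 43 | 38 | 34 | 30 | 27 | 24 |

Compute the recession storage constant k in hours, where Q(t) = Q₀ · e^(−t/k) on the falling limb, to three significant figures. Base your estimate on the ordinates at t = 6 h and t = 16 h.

On the falling limb, Q drops from 43 to 24 cfs between t = 6 h and t = 16 h (Δt = 10 h).
k = −Δt / ln(Q₂/Q₁) = −10 / ln(24/43) = 17.1 h.

k ≈ 17.1 h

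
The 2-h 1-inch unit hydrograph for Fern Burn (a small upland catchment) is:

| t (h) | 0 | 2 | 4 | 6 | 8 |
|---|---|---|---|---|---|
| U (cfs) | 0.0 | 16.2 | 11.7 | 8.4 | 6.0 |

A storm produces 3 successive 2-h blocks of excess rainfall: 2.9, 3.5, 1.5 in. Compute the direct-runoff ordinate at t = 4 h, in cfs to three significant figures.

Q ≈ 90.6 cfs

By discrete convolution, Q_j = Σ (P_i / 1 in) · U_{j−i}.
At t = 4 h (j=2): Q = (2.9/1)·11.7 + (3.5/1)·16.2 + (1.5/1)·0.0 = 90.6 cfs.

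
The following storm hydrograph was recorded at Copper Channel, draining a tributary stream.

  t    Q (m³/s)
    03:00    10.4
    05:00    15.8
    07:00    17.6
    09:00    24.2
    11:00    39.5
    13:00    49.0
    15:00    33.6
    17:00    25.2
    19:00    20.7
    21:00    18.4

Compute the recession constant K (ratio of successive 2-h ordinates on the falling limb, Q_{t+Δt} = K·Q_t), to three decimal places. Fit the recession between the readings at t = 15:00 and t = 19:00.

K ≈ 0.785

Using the recession-limb readings at t = 15:00 and t = 19:00: Q falls from 33.6 to 20.7 m³/s over 2 intervals.
K = (Q₂/Q₁)^(1/2) = (20.7/33.6)^(1/2) = 0.785.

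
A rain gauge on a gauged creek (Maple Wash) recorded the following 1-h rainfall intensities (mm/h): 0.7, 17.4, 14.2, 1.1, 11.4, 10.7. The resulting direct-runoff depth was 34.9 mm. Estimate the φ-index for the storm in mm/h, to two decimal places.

Only the 4 blocks with intensity above φ contribute runoff: 17.4, 14.2, 11.4, 10.7 mm/h.
Σ(I−φ)·Δt = d  ⇒  (17.4+14.2+11.4+10.7 − 4φ)·1 = 34.9
φ = (53.70 − 34.9/1) / 4 = 4.70 mm/h.

φ ≈ 4.70 mm/h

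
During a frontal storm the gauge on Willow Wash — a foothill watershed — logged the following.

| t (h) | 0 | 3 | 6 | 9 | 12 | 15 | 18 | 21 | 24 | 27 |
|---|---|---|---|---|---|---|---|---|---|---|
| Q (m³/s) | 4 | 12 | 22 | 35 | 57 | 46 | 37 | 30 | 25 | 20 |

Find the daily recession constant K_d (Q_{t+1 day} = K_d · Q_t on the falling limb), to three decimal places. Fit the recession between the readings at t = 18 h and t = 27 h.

K_d ≈ 0.194

Between t = 18 h and t = 27 h the flow falls from 37 to 20 m³/s over 3×3 h = 9 h.
Per-interval ratio K = (20/37)^(1/3) = 0.8146; K_d = K^(24/3) = 0.194.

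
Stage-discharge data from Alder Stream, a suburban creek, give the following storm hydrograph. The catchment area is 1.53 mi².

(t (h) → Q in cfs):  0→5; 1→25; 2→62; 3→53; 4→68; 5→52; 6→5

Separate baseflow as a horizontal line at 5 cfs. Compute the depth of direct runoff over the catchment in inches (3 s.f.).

Direct runoff: 0.0, 20.0, 57.0, 48.0, 63.0, 47.0, 0.0 cfs; ΣQ_DR = 235.0 cfs.
V = ΣQ_DR · Δt = 235.0 × 3600 s = 8.460 × 10^5 ft³.
Over A = 1.53 mi², depth = V / A = 0.238 in.

d ≈ 0.238 in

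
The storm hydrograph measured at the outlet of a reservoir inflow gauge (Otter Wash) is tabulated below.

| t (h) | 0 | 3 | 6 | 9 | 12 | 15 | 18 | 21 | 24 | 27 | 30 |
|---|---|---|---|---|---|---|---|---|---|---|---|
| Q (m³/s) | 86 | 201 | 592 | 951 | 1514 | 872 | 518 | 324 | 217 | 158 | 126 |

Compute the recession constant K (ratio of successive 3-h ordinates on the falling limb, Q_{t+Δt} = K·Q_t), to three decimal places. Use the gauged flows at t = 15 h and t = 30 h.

K ≈ 0.679

Using the recession-limb readings at t = 15 h and t = 30 h: Q falls from 872 to 126 m³/s over 5 intervals.
K = (Q₂/Q₁)^(1/5) = (126/872)^(1/5) = 0.679.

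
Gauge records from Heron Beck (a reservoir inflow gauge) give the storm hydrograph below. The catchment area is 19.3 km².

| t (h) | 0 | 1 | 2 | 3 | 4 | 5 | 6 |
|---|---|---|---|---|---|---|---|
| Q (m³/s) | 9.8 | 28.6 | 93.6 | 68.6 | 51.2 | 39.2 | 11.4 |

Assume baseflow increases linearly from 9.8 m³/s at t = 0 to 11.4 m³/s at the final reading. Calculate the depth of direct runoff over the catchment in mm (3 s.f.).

Direct runoff: 0.00, 18.53, 83.27, 58.00, 40.33, 28.07, 0.00 m³/s; ΣQ_DR = 228.2 m³/s.
V = ΣQ_DR · Δt = 228.2 × 3600 s = 8.215 × 10^5 m³.
Over A = 19.3 km², depth = V / A = 42.6 mm.

d ≈ 42.6 mm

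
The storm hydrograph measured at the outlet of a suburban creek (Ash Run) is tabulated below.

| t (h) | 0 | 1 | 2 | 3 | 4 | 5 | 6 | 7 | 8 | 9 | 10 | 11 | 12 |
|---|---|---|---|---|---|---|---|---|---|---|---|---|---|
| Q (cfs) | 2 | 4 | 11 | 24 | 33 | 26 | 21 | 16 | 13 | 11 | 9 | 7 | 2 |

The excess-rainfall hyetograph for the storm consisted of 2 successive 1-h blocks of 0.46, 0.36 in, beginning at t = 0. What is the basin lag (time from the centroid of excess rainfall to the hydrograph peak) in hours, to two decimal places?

Centroid of excess rainfall: t_c = Σ P_i·t̄_i / ΣP_i = 0.9390 h (block centres at 0.5, 1.5 h).
Hydrograph peak occurs at t = 4 h, so basin lag t_L = 4 − 0.9390 = 3.06 h.

t_L ≈ 3.06 h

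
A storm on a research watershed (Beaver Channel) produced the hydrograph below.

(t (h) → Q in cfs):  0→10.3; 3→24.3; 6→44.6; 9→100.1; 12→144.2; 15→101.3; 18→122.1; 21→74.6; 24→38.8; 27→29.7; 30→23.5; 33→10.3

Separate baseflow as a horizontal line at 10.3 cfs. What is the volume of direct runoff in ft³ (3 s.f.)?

V ≈ 6.48 × 10^6 ft³

Direct-runoff ordinates (Q − Q_b): 0.0, 14.0, 34.3, 89.8, 133.9, 91.0, 111.8, 64.3, 28.5, 19.4, 13.2, 0.0 cfs.
ΣQ_DR = 600.2 cfs.
With Δt = 3 h = 10800 s, V = ΣQ_DR · Δt = 600.2 × 10800 = 6.48 × 10^6 ft³.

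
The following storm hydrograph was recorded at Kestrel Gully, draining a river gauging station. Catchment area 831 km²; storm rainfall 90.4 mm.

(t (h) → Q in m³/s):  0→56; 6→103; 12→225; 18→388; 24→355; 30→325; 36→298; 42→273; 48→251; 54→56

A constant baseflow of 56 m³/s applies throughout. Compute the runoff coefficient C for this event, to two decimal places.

ΣQ_DR = 1770 m³/s; V = ΣQ_DR·Δt = 3.823 × 10^7 m³.
Runoff depth d = V / A = 46.01 mm.
C = d / P = 46.01 / 90.4 = 0.51.

C ≈ 0.51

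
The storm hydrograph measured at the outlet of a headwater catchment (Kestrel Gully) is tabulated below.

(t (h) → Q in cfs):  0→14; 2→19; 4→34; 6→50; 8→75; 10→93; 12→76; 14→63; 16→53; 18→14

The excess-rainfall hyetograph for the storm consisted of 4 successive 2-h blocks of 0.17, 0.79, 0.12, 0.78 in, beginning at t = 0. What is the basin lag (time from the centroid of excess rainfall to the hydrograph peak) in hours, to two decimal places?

Centroid of excess rainfall: t_c = Σ P_i·t̄_i / ΣP_i = 4.6237 h (block centres at 1, 3, 5, 7 h).
Hydrograph peak occurs at t = 10 h, so basin lag t_L = 10 − 4.6237 = 5.38 h.

t_L ≈ 5.38 h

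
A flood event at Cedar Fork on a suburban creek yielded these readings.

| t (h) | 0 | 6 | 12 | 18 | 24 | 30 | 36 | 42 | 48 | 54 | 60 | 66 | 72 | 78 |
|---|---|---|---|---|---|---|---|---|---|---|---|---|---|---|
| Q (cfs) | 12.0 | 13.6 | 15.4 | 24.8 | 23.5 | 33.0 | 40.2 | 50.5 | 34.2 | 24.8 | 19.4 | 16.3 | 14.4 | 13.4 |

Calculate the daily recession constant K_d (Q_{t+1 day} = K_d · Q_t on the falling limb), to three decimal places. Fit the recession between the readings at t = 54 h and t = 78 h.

Between t = 54 h and t = 78 h the flow falls from 24.8 to 13.4 cfs over 4×6 h = 24 h.
Per-interval ratio K = (13.4/24.8)^(1/4) = 0.8574; K_d = K^(24/6) = 0.540.

K_d ≈ 0.540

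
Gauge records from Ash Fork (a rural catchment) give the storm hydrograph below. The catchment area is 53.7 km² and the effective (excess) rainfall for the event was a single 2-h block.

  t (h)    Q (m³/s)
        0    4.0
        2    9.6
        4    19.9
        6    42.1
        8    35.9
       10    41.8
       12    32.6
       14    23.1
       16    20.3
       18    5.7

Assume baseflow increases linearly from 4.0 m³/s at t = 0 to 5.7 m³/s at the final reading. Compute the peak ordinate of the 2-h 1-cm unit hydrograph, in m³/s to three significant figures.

U_p ≈ 15.0 m³/s

Direct runoff: 0.00, 5.41, 15.52, 37.53, 31.14, 36.86, 27.47, 17.78, 14.79, 0.00 m³/s; ΣQ_DR = 186.5 m³/s, peak = 37.53 m³/s.
Runoff depth d = ΣQ_DR·Δt / A = 186.5 × 7200 / (53.7 km²) = 25.01 mm.
The 1-cm UH is the DRH scaled by (10 mm)/d, so U_p = 37.53 × 10/25.01 = 15.0 m³/s.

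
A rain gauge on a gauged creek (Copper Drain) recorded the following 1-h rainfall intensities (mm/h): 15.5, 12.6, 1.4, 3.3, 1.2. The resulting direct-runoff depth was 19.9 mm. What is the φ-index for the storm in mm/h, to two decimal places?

φ ≈ 4.10 mm/h

Only the 2 blocks with intensity above φ contribute runoff: 15.5, 12.6 mm/h.
Σ(I−φ)·Δt = d  ⇒  (15.5+12.6 − 2φ)·1 = 19.9
φ = (28.10 − 19.9/1) / 2 = 4.10 mm/h.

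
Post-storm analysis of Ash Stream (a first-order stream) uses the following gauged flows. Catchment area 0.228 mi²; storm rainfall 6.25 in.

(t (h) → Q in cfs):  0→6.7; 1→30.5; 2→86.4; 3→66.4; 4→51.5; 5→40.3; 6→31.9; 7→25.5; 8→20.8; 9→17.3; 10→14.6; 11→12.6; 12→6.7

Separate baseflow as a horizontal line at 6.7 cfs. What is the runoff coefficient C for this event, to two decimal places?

C ≈ 0.35

ΣQ_DR = 324.1 cfs; V = ΣQ_DR·Δt = 1.167 × 10^6 ft³.
Runoff depth d = V / A = 2.203 in.
C = d / P = 2.203 / 6.25 = 0.35.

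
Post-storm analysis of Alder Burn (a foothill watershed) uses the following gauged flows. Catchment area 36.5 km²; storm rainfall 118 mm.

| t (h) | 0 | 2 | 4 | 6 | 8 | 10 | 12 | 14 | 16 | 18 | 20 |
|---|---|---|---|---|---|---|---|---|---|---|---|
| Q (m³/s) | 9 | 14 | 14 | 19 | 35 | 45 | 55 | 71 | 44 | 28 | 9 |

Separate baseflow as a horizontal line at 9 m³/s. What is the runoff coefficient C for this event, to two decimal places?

C ≈ 0.41

ΣQ_DR = 244.0 m³/s; V = ΣQ_DR·Δt = 1.757 × 10^6 m³.
Runoff depth d = V / A = 48.13 mm.
C = d / P = 48.13 / 118 = 0.41.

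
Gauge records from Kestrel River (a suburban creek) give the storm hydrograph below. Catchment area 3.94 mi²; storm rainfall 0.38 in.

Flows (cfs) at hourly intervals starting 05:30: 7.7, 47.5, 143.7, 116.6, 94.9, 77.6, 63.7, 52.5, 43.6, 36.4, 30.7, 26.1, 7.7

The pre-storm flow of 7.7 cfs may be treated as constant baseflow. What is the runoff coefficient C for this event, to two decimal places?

ΣQ_DR = 648.6 cfs; V = ΣQ_DR·Δt = 2.335 × 10^6 ft³.
Runoff depth d = V / A = 0.2551 in.
C = d / P = 0.2551 / 0.38 = 0.67.

C ≈ 0.67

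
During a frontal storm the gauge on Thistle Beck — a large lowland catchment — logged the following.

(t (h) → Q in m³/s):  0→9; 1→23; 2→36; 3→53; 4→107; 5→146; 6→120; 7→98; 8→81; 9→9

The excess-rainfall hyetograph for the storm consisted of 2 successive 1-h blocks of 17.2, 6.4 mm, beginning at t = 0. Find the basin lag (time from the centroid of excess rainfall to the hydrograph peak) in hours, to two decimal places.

t_L ≈ 4.23 h

Centroid of excess rainfall: t_c = Σ P_i·t̄_i / ΣP_i = 0.7712 h (block centres at 0.5, 1.5 h).
Hydrograph peak occurs at t = 5 h, so basin lag t_L = 5 − 0.7712 = 4.23 h.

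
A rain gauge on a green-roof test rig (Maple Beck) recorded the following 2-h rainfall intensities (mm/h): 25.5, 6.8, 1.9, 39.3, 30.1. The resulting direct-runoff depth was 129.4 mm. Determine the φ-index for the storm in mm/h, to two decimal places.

Only the 3 blocks with intensity above φ contribute runoff: 25.5, 39.3, 30.1 mm/h.
Σ(I−φ)·Δt = d  ⇒  (25.5+39.3+30.1 − 3φ)·2 = 129.4
φ = (94.90 − 129.4/2) / 3 = 10.07 mm/h.

φ ≈ 10.07 mm/h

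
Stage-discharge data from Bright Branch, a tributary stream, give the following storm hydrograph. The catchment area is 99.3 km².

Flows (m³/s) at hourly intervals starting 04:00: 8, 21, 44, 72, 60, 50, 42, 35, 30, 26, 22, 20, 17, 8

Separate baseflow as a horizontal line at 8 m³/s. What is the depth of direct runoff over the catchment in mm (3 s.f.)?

d ≈ 12.4 mm

Direct runoff: 0.0, 13.0, 36.0, 64.0, 52.0, 42.0, 34.0, 27.0, 22.0, 18.0, 14.0, 12.0, 9.0, 0.0 m³/s; ΣQ_DR = 343.0 m³/s.
V = ΣQ_DR · Δt = 343.0 × 3600 s = 1.235 × 10^6 m³.
Over A = 99.3 km², depth = V / A = 12.4 mm.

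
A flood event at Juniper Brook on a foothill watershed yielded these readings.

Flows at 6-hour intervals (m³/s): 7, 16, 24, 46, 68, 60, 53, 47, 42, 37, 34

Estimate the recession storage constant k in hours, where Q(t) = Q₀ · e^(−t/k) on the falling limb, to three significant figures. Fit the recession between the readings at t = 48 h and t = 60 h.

k ≈ 56.8 h

On the falling limb, Q drops from 42 to 34 m³/s between t = 48 h and t = 60 h (Δt = 12 h).
k = −Δt / ln(Q₂/Q₁) = −12 / ln(34/42) = 56.8 h.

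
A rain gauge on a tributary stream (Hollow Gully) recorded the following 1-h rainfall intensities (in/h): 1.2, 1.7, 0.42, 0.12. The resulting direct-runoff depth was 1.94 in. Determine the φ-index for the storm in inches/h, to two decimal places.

Only the 2 blocks with intensity above φ contribute runoff: 1.2, 1.7 in/h.
Σ(I−φ)·Δt = d  ⇒  (1.2+1.7 − 2φ)·1 = 1.94
φ = (2.900 − 1.94/1) / 2 = 0.48 in/h.

φ ≈ 0.48 in/h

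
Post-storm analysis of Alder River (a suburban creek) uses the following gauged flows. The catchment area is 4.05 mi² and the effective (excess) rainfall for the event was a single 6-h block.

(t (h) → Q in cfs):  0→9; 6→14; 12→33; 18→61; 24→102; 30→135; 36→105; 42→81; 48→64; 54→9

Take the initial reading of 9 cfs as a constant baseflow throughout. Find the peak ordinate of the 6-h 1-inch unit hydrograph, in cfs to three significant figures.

U_p ≈ 105 cfs

Direct runoff: 0.0, 5.0, 24.0, 52.0, 93.0, 126.0, 96.0, 72.0, 55.0, 0.0 cfs; ΣQ_DR = 523.0 cfs, peak = 126.0 cfs.
Runoff depth d = ΣQ_DR·Δt / A = 523.0 × 21600 / (4.05 mi²) = 1.201 in.
The 1-inch UH is the DRH scaled by (1 in)/d, so U_p = 126.0 × 1/1.201 = 105 cfs.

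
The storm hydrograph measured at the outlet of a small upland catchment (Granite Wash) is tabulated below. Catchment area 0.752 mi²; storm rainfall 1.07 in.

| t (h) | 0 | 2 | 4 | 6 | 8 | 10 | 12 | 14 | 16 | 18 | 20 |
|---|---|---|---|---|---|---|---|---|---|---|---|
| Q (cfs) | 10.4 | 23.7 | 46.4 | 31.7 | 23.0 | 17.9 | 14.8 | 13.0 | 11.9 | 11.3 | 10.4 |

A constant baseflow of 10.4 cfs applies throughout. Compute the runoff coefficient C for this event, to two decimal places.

C ≈ 0.39

ΣQ_DR = 100.1 cfs; V = ΣQ_DR·Δt = 7.207 × 10^5 ft³.
Runoff depth d = V / A = 0.4125 in.
C = d / P = 0.4125 / 1.07 = 0.39.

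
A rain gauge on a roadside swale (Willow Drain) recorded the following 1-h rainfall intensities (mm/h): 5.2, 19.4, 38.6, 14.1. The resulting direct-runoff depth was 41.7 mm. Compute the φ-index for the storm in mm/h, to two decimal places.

φ ≈ 10.13 mm/h

Only the 3 blocks with intensity above φ contribute runoff: 19.4, 38.6, 14.1 mm/h.
Σ(I−φ)·Δt = d  ⇒  (19.4+38.6+14.1 − 3φ)·1 = 41.7
φ = (72.10 − 41.7/1) / 3 = 10.13 mm/h.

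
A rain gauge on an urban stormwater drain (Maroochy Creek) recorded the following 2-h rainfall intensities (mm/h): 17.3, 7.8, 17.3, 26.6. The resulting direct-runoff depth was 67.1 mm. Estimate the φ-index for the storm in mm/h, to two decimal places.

φ ≈ 9.22 mm/h

Only the 3 blocks with intensity above φ contribute runoff: 17.3, 17.3, 26.6 mm/h.
Σ(I−φ)·Δt = d  ⇒  (17.3+17.3+26.6 − 3φ)·2 = 67.1
φ = (61.20 − 67.1/2) / 3 = 9.22 mm/h.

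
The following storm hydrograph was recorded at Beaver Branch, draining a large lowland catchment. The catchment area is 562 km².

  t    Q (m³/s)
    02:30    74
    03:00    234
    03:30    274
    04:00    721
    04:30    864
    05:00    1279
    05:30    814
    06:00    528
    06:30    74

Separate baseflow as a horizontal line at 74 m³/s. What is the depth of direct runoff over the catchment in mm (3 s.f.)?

Direct runoff: 0.0, 160.0, 200.0, 647.0, 790.0, 1205.0, 740.0, 454.0, 0.0 m³/s; ΣQ_DR = 4196 m³/s.
V = ΣQ_DR · Δt = 4196 × 1800 s = 7.553 × 10^6 m³.
Over A = 562 km², depth = V / A = 13.4 mm.

d ≈ 13.4 mm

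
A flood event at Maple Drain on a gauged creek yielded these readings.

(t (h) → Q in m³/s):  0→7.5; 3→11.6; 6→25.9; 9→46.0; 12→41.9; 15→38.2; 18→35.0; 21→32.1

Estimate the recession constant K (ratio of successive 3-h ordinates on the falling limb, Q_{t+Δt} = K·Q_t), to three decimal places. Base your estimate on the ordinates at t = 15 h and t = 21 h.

Using the recession-limb readings at t = 15 h and t = 21 h: Q falls from 38.2 to 32.1 m³/s over 2 intervals.
K = (Q₂/Q₁)^(1/2) = (32.1/38.2)^(1/2) = 0.917.

K ≈ 0.917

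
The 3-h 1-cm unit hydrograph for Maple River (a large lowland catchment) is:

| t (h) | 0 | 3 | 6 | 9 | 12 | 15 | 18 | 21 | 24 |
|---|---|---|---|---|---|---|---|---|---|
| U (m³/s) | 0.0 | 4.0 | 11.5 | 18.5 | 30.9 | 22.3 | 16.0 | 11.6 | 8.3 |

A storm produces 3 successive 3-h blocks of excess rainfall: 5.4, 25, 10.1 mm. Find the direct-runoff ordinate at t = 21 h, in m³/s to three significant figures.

By discrete convolution, Q_j = Σ (P_i / 10 mm) · U_{j−i}.
At t = 21 h (j=7): Q = (5.4/10)·11.6 + (25/10)·16.0 + (10.1/10)·22.3 = 68.8 m³/s.

Q ≈ 68.8 m³/s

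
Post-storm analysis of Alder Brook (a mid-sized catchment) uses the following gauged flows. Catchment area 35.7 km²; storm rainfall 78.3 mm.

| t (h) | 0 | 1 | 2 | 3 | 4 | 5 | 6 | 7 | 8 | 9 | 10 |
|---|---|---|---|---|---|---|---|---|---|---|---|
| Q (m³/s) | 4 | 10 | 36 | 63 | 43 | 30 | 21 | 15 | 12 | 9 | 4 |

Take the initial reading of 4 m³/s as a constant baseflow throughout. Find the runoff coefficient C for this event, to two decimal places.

C ≈ 0.26

ΣQ_DR = 203.0 m³/s; V = ΣQ_DR·Δt = 7.308 × 10^5 m³.
Runoff depth d = V / A = 20.47 mm.
C = d / P = 20.47 / 78.3 = 0.26.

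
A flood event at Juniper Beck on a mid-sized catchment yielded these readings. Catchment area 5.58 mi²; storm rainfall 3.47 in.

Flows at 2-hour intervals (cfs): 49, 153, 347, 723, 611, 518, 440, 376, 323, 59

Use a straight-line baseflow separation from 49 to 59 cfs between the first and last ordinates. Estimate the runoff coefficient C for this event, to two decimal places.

C ≈ 0.49

ΣQ_DR = 3059 cfs; V = ΣQ_DR·Δt = 2.202 × 10^7 ft³.
Runoff depth d = V / A = 1.699 in.
C = d / P = 1.699 / 3.47 = 0.49.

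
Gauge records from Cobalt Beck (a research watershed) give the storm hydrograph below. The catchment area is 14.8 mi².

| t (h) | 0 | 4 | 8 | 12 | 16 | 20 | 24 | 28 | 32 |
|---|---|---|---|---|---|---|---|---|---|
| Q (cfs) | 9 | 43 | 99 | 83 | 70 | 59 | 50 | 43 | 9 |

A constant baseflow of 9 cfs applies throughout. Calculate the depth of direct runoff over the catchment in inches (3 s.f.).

Direct runoff: 0.0, 34.0, 90.0, 74.0, 61.0, 50.0, 41.0, 34.0, 0.0 cfs; ΣQ_DR = 384.0 cfs.
V = ΣQ_DR · Δt = 384.0 × 14400 s = 5.530 × 10^6 ft³.
Over A = 14.8 mi², depth = V / A = 0.161 in.

d ≈ 0.161 in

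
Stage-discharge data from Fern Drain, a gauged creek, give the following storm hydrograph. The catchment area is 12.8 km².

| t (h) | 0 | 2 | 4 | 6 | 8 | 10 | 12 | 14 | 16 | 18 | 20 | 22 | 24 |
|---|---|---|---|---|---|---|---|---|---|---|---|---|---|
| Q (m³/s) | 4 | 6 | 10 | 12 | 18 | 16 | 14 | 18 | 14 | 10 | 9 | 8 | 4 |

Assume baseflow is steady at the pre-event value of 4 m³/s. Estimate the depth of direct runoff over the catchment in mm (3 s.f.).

d ≈ 51.2 mm

Direct runoff: 0.0, 2.0, 6.0, 8.0, 14.0, 12.0, 10.0, 14.0, 10.0, 6.0, 5.0, 4.0, 0.0 m³/s; ΣQ_DR = 91.00 m³/s.
V = ΣQ_DR · Δt = 91.00 × 7200 s = 6.552 × 10^5 m³.
Over A = 12.8 km², depth = V / A = 51.2 mm.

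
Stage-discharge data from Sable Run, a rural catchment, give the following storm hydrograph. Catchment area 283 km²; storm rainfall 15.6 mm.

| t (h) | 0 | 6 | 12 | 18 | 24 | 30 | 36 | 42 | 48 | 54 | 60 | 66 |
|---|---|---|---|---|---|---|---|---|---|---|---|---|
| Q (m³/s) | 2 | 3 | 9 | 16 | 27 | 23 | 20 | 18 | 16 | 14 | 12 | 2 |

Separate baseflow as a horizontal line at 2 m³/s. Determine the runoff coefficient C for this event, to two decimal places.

C ≈ 0.68

ΣQ_DR = 138.0 m³/s; V = ΣQ_DR·Δt = 2.981 × 10^6 m³.
Runoff depth d = V / A = 10.53 mm.
C = d / P = 10.53 / 15.6 = 0.68.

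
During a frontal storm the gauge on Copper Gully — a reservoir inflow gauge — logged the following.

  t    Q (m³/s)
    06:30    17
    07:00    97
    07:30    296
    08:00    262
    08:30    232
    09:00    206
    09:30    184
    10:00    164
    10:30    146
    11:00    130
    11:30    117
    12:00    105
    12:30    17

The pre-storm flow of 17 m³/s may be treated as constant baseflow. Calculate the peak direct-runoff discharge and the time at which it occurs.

Subtracting baseflow gives direct-runoff ordinates: 0.0, 80.0, 279.0, 245.0, 215.0, 189.0, 167.0, 147.0, 129.0, 113.0, 100.0, 88.0, 0.0 m³/s.
The maximum is 279.0 m³/s, occurring at the reading for t = 07:30.

Q_p = 279.0 m³/s at t = 07:30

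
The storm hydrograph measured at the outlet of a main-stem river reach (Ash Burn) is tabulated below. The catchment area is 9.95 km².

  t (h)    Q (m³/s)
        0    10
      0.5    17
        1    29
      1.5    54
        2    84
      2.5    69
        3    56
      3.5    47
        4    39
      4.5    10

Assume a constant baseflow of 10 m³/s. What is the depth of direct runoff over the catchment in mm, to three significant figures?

Direct runoff: 0.0, 7.0, 19.0, 44.0, 74.0, 59.0, 46.0, 37.0, 29.0, 0.0 m³/s; ΣQ_DR = 315.0 m³/s.
V = ΣQ_DR · Δt = 315.0 × 1800 s = 5.670 × 10^5 m³.
Over A = 9.95 km², depth = V / A = 57.0 mm.

d ≈ 57.0 mm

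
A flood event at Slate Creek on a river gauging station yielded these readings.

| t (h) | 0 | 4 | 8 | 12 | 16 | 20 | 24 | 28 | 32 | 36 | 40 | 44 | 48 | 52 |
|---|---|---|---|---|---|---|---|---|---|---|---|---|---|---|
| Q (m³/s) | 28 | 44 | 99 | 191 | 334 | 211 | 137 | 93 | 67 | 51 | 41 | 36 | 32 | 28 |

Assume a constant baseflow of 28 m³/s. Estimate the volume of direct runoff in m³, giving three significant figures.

V ≈ 1.44 × 10^7 m³

Direct-runoff ordinates (Q − Q_b): 0.0, 16.0, 71.0, 163.0, 306.0, 183.0, 109.0, 65.0, 39.0, 23.0, 13.0, 8.0, 4.0, 0.0 m³/s.
ΣQ_DR = 1000 m³/s.
With Δt = 4 h = 14400 s, V = ΣQ_DR · Δt = 1000 × 14400 = 1.44 × 10^7 m³.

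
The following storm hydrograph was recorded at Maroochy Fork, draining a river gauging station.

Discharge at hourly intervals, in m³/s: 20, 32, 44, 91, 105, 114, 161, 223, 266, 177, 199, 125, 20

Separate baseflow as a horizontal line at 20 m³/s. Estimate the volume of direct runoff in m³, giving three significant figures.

Direct-runoff ordinates (Q − Q_b): 0.0, 12.0, 24.0, 71.0, 85.0, 94.0, 141.0, 203.0, 246.0, 157.0, 179.0, 105.0, 0.0 m³/s.
ΣQ_DR = 1317 m³/s.
With Δt = 1 h = 3600 s, V = ΣQ_DR · Δt = 1317 × 3600 = 4.74 × 10^6 m³.

V ≈ 4.74 × 10^6 m³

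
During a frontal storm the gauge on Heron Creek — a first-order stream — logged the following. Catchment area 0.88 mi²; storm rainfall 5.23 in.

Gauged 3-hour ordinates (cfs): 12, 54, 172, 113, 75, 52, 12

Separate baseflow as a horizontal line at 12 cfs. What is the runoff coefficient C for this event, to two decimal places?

ΣQ_DR = 406.0 cfs; V = ΣQ_DR·Δt = 4.385 × 10^6 ft³.
Runoff depth d = V / A = 2.145 in.
C = d / P = 2.145 / 5.23 = 0.41.

C ≈ 0.41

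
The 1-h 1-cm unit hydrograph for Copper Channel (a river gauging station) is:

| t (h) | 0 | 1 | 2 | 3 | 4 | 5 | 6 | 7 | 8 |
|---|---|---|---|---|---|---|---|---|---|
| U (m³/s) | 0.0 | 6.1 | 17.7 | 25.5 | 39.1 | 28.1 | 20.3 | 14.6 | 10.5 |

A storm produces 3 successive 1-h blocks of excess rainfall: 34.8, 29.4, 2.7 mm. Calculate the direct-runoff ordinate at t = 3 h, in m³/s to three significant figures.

By discrete convolution, Q_j = Σ (P_i / 10 mm) · U_{j−i}.
At t = 3 h (j=3): Q = (34.8/10)·25.5 + (29.4/10)·17.7 + (2.7/10)·6.1 = 142 m³/s.

Q ≈ 142 m³/s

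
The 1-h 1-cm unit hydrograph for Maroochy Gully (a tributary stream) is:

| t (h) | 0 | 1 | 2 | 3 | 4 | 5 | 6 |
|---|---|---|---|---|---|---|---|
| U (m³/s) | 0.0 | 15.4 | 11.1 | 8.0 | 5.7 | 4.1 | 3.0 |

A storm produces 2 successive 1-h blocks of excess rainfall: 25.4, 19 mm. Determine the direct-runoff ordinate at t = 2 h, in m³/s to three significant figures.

Q ≈ 57.5 m³/s

By discrete convolution, Q_j = Σ (P_i / 10 mm) · U_{j−i}.
At t = 2 h (j=2): Q = (25.4/10)·11.1 + (19/10)·15.4 = 57.5 m³/s.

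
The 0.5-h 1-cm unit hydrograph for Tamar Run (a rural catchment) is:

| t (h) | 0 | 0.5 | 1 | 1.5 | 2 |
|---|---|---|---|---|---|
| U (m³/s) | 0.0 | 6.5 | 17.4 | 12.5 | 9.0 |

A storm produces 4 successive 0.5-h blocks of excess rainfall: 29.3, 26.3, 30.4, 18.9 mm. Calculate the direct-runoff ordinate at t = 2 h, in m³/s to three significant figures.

Q ≈ 124 m³/s

By discrete convolution, Q_j = Σ (P_i / 10 mm) · U_{j−i}.
At t = 2 h (j=4): Q = (29.3/10)·9.0 + (26.3/10)·12.5 + (30.4/10)·17.4 + (18.9/10)·6.5 = 124 m³/s.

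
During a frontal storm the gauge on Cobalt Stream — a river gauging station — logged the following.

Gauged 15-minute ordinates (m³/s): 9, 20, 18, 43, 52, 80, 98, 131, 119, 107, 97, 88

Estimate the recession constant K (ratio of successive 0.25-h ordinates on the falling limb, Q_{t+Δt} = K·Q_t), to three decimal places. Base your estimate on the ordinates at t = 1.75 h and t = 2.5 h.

K ≈ 0.905

Using the recession-limb readings at t = 1.75 h and t = 2.5 h: Q falls from 131 to 97 m³/s over 3 intervals.
K = (Q₂/Q₁)^(1/3) = (97/131)^(1/3) = 0.905.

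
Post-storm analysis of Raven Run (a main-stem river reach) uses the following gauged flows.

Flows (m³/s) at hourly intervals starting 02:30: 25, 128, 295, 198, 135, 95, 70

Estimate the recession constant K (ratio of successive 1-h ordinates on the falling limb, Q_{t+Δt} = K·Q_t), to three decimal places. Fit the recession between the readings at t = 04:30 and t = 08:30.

Using the recession-limb readings at t = 04:30 and t = 08:30: Q falls from 295 to 70 m³/s over 4 intervals.
K = (Q₂/Q₁)^(1/4) = (70/295)^(1/4) = 0.698.

K ≈ 0.698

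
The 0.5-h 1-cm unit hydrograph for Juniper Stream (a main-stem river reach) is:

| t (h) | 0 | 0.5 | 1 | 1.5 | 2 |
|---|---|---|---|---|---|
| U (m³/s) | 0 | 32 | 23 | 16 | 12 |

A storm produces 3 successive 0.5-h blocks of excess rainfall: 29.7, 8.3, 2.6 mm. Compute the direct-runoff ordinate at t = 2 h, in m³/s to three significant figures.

Q ≈ 54.9 m³/s

By discrete convolution, Q_j = Σ (P_i / 10 mm) · U_{j−i}.
At t = 2 h (j=4): Q = (29.7/10)·12 + (8.3/10)·16 + (2.6/10)·23 = 54.9 m³/s.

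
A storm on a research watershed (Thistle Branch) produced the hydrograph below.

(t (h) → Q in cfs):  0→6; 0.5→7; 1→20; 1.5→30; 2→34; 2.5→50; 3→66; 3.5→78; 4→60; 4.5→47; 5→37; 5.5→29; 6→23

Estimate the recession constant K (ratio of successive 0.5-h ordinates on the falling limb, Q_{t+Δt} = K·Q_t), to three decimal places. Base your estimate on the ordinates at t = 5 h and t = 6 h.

Using the recession-limb readings at t = 5 h and t = 6 h: Q falls from 37 to 23 cfs over 2 intervals.
K = (Q₂/Q₁)^(1/2) = (23/37)^(1/2) = 0.788.

K ≈ 0.788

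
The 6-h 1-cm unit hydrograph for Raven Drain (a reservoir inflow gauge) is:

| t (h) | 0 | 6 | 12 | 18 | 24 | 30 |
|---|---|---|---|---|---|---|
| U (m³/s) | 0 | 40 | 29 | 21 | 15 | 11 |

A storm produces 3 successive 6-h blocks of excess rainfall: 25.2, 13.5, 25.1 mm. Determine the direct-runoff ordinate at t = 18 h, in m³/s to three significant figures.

By discrete convolution, Q_j = Σ (P_i / 10 mm) · U_{j−i}.
At t = 18 h (j=3): Q = (25.2/10)·21 + (13.5/10)·29 + (25.1/10)·40 = 192 m³/s.

Q ≈ 192 m³/s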